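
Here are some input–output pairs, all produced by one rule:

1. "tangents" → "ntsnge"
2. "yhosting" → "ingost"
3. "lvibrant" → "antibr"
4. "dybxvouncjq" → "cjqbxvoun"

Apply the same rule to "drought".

What's happening: delete the first 2 characters, then move the last 3 characters to the front (rotate right by 3).
On "drought": the first step gives "ought", and the second then gives "ghtou".
(Check on "tangents": → "ngents" → "ntsnge" ✓)

ghtou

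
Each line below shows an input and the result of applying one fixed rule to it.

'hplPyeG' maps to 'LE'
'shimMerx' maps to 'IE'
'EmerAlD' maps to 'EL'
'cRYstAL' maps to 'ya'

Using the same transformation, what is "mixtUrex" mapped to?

XR

Looking at the pairs, the operation is to flip the case of every letter, then keep one character in every 3, starting at position 3 (positions 3rd, 6th, 9th, ...).
Applying that to "mixtUrex" gives "XR".
(Check on "EmerAlD": → "eMERaLd" → "EL" ✓)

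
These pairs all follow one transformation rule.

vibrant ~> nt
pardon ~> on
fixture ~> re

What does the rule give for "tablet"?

et

Looking at the pairs, the operation is to keep only the last 2 characters.
On "tablet" that produces "et".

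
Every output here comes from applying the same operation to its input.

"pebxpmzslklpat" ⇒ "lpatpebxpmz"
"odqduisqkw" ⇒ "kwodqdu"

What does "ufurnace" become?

eufur

Rule — swap the front and back halves of the string, then delete the first 3 characters.
"ufurnace" → "naceufur" → "eufur".
(Check on "odqduisqkw": → "isqkwodqdu" → "kwodqdu" ✓)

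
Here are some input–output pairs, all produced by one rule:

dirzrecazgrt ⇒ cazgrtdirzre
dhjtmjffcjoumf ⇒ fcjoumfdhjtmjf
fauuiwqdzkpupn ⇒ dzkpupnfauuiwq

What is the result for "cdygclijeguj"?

ijegujcdygcl

Rule — swap the front and back halves of the string.
On "cdygclijeguj" that produces "ijegujcdygcl".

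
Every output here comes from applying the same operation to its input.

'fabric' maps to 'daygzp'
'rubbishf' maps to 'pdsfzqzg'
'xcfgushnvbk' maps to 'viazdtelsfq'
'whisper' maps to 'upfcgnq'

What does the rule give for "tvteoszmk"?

Looking at the pairs, the operation is to shift every letter 2 places backward in the alphabet (wrapping around), then take characters alternately from the front and the back (1st, last, 2nd, 2nd-last, ...).
For "tvteoszmk", step one produces "rtrcmqxki"; step two turns that into "ritkrxcqm".

ritkrxcqm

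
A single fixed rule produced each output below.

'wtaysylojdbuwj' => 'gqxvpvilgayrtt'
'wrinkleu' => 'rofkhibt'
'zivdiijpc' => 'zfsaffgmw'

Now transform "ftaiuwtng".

The rule is to swap the first and last characters, then shift every letter 3 places backward in the alphabet (wrapping around).
For "ftaiuwtng", step one produces "gtaiuwtnf"; step two turns that into "dqxfrtqkc".

dqxfrtqkc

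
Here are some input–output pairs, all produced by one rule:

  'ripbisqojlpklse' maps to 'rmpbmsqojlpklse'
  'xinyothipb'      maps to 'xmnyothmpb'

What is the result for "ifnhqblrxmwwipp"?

mfnhqblrxmwwmpp

The pattern: replace every "i" with "m".
On "ifnhqblrxmwwipp" that produces "mfnhqblrxmwwmpp".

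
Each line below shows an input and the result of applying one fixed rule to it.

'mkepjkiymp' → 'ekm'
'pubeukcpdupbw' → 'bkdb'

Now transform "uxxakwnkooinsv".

The transformation: keep one character in every 3, starting at position 3 (positions 3rd, 6th, 9th, ...).
For "uxxakwnkooinsv" the result is "xwon".

xwon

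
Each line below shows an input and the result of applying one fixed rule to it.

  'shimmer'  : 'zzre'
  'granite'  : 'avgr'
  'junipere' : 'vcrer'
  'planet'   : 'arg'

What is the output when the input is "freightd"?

vtugq

Rule — shift every letter 13 places forward in the alphabet (wrapping around) — i.e. ROT13, then delete the first 3 characters.
For "freightd", step one produces "servtugq"; step two turns that into "vtugq".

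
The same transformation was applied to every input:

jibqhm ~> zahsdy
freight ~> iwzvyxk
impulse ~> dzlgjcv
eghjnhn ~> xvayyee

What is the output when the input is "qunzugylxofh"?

lhqexlcpfoyw

What's happening: shift every letter 9 places backward in the alphabet (wrapping around), then swap each adjacent pair of characters (1↔2, 3↔4, ...).
Starting from "qunzugylxofh": after the first operation, "hleqlxpcofwy"; after the second, "lhqexlcpfoyw".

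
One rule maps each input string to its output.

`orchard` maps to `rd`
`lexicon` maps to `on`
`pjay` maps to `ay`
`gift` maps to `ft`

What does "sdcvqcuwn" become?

wn

Looking at the pairs, the operation is to keep only the last 2 characters.
So "sdcvqcuwn" becomes "wn".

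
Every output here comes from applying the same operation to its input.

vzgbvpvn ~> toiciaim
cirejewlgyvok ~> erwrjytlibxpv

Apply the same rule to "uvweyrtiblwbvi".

jrlegvoyjoivhi

What's happening: shift every letter 13 places forward in the alphabet (wrapping around) — i.e. ROT13, then move the first 2 characters to the end (rotate left by 2).
On "uvweyrtiblwbvi" that produces "jrlegvoyjoivhi".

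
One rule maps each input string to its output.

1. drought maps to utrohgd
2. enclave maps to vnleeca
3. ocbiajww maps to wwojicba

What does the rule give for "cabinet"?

tniecba

The pattern: sort the characters into reverse alphabetical order.
For "cabinet" the result is "tniecba".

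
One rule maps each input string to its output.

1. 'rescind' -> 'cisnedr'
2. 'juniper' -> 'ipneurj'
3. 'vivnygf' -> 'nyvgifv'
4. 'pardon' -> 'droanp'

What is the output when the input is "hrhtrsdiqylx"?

The transformation: take characters alternately from the front and the back (1st, last, 2nd, 2nd-last, ...), then reverse the string.
On "hrhtrsdiqylx": the first step gives "hxrlhytqrisd", and the second then gives "dsirqtyhlrxh".
(Check on "vivnygf": → "vfigvyn" → "nyvgifv" ✓)

dsirqtyhlrxh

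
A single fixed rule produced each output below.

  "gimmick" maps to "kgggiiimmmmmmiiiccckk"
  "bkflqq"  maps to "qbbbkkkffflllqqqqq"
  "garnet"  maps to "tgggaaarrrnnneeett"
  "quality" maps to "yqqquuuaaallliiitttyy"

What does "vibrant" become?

tvvviiibbbrrraaannntt

Each output is the input with this applied: repeat every character 3 times, then move the last character to the front.
Working it through for "vibrant": intermediate "vvviiibbbrrraaannnttt", final "tvvviiibbbrrraaannntt".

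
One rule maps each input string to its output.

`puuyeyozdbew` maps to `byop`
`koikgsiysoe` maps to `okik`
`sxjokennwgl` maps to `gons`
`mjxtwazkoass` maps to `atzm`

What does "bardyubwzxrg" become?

The rule is to keep one character in every 3, starting at position 1 (positions 1st, 4th, 7th, ...), then swap the first and last characters.
For "bardyubwzxrg", step one produces "bdbx"; step two turns that into "xdbb".

xdbb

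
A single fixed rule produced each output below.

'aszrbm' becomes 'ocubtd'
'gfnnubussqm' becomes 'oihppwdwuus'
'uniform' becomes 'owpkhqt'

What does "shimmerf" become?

hujkoogt

The rule is to shift every letter 2 places forward in the alphabet (wrapping around), then move the last character to the front.
Working it through for "shimmerf": intermediate "ujkoogth", final "hujkoogt".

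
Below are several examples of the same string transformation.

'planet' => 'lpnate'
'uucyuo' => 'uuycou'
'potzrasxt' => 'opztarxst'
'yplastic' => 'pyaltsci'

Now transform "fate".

afet

Each output is the input with this applied: swap each adjacent pair of characters (1↔2, 3↔4, ...).
"fate" → "afet".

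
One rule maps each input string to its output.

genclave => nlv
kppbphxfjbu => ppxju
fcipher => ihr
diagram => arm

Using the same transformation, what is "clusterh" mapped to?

utr

In each case the input is transformed by: keep every other character starting from the first (positions 1st, 3rd, 5th, ...), then delete the first character.
Applying both steps to "clusterh": "cutr", then "utr".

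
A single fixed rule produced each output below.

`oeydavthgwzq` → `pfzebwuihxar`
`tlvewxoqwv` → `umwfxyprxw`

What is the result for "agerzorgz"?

bhfsapsha

The rule is to shift every letter 1 place forward in the alphabet (wrapping around).
For "agerzorgz" the result is "bhfsapsha".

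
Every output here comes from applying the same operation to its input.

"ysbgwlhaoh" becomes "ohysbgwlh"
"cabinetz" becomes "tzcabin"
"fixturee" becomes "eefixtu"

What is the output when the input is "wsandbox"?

oxwsand

What's happening: move the last 3 characters to the front (rotate right by 3), then delete the first character.
Working it through for "wsandbox": intermediate "boxwsand", final "oxwsand".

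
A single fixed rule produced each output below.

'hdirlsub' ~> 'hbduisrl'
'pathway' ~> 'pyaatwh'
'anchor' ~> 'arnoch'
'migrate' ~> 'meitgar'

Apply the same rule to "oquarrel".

olqeurar

Each output is the input with this applied: take characters alternately from the front and the back (1st, last, 2nd, 2nd-last, ...).
So "oquarrel" becomes "olqeurar".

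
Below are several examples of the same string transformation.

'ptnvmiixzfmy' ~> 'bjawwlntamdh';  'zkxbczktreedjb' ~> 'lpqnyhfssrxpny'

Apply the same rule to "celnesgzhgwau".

zbsgunvukoiqs

Each output is the input with this applied: shift every letter 12 places backward in the alphabet (wrapping around), then move the first 2 characters to the end (rotate left by 2).
Starting from "celnesgzhgwau": after the first operation, "qszbsgunvukoi"; after the second, "zbsgunvukoiqs".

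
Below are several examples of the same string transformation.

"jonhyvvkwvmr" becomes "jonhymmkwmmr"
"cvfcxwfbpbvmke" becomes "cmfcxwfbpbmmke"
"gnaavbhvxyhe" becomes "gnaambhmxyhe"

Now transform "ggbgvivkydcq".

ggbgmimkydcq

In each case the input is transformed by: replace every "v" with "m".
So "ggbgvivkydcq" becomes "ggbgmimkydcq".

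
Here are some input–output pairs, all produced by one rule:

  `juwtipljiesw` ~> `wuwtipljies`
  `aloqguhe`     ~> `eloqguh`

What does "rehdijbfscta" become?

In each case the input is transformed by: delete the first character, then move the last character to the front.
On "rehdijbfscta" that produces "aehdijbfsct".

aehdijbfsct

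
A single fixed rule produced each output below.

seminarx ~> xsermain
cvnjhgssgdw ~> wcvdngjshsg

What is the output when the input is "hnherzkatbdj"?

jhndhbetrazk

Each output is the input with this applied: swap the first and last characters, then take characters alternately from the front and the back (1st, last, 2nd, 2nd-last, ...).
For "hnherzkatbdj", step one produces "jnherzkatbdh"; step two turns that into "jhndhbetrazk".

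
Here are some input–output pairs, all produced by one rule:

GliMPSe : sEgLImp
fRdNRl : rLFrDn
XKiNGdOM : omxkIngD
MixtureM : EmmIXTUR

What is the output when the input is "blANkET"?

Each output is the input with this applied: flip the case of every letter, then move the last 2 characters to the front (rotate right by 2).
Starting from "blANkET": after the first operation, "BLanKet"; after the second, "etBLanK".

etBLanK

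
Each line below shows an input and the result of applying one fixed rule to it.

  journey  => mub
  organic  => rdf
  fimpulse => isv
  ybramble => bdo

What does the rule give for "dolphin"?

gsq

Rule — shift every letter 3 places forward in the alphabet (wrapping around), then keep one character in every 3, starting at position 1 (positions 1st, 4th, 7th, ...).
"dolphin" → "grosklq" → "gsq".
(Check on "journey": → "mrxuqhb" → "mub" ✓)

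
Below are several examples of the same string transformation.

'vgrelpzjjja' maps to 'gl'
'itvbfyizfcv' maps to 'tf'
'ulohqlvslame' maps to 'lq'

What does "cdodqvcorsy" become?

The rule is to keep one character in every 3, starting at position 2 (positions 2nd, 5th, 8th, ...), then delete the last 2 characters.
For "cdodqvcorsy" the result is "dq".

dq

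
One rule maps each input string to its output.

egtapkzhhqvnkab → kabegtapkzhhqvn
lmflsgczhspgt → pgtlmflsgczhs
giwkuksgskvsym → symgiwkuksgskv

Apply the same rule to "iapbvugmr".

The transformation: move the last 3 characters to the front (rotate right by 3).
For "iapbvugmr" the result is "gmriapbvu".

gmriapbvu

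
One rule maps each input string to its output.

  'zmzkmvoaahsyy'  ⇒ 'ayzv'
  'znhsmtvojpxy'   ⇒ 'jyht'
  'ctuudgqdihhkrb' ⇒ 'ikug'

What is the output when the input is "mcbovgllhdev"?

What's happening: keep one character in every 3, starting at position 3 (positions 3rd, 6th, 9th, ...), then move the last 2 characters to the front (rotate right by 2).
On "mcbovgllhdev" that produces "hvbg".

hvbg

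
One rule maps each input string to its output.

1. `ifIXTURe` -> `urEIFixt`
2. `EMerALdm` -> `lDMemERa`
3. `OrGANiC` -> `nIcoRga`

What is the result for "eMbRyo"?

In each case the input is transformed by: move the last 3 characters to the front (rotate right by 3), then flip the case of every letter.
"eMbRyo" → "RyoeMb" → "rYOEmB".
(Check on "OrGANiC": → "NiCOrGA" → "nIcoRga" ✓)

rYOEmB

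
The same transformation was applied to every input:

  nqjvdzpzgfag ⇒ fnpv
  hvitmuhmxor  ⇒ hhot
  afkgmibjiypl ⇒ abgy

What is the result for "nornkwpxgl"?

lnnp

Rule — keep one character in every 3, starting at position 1 (positions 1st, 4th, 7th, ...), then sort the characters into alphabetical order.
Working it through for "nornkwpxgl": intermediate "nnpl", final "lnnp".
(Check on "hvitmuhmxor": → "htho" → "hhot" ✓)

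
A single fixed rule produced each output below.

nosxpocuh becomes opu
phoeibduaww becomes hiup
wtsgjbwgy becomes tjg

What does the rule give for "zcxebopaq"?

Each output is the input with this applied: swap the first and last characters, then keep one character in every 3, starting at position 2 (positions 2nd, 5th, 8th, ...).
Starting from "zcxebopaq": after the first operation, "qcxebopaz"; after the second, "cba".

cba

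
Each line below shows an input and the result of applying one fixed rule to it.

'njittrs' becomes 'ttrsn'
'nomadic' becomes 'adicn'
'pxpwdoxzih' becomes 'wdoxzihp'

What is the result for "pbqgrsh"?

Rule — move the first 3 characters to the end (rotate left by 3), then delete the last 2 characters.
For "pbqgrsh", step one produces "grshpbq"; step two turns that into "grshp".

grshp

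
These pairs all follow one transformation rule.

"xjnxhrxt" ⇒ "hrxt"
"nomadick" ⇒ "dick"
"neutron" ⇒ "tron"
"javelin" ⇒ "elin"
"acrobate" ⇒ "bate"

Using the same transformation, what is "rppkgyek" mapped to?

gyek

The rule is to keep only the last 4 characters.
For "rppkgyek" the result is "gyek".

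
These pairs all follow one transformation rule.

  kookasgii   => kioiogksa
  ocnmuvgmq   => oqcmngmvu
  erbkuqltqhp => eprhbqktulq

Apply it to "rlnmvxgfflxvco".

rolcnvmxvlxfgf

Rule — take characters alternately from the front and the back (1st, last, 2nd, 2nd-last, ...).
Doing the same to "rlnmvxgfflxvco": "rolcnvmxvlxfgf".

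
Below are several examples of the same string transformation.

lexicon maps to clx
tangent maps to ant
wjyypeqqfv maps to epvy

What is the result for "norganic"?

aio

What's happening: sort the characters into alphabetical order, then keep one character in every 3, starting at position 1 (positions 1st, 4th, 7th, ...).
Working it through for "norganic": intermediate "acginnor", final "aio".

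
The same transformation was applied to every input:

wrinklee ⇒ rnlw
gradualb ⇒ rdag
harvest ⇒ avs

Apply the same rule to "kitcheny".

icek

What's happening: swap the first and last characters, then keep every other character starting from the second (positions 2nd, 4th, 6th, ...).
On "kitcheny": the first step gives "yitchenk", and the second then gives "icek".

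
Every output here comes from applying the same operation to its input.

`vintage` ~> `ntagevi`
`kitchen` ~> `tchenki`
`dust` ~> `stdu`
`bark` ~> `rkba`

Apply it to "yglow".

lowyg

Looking at the pairs, the operation is to move the first 2 characters to the end (rotate left by 2).
Applying that to "yglow" gives "lowyg".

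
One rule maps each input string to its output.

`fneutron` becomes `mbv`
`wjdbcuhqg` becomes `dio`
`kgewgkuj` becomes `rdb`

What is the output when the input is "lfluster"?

Rule — shift every letter 7 places forward in the alphabet (wrapping around), then keep one character in every 3, starting at position 1 (positions 1st, 4th, 7th, ...).
Applying that to "lfluster" gives "sbl".

sbl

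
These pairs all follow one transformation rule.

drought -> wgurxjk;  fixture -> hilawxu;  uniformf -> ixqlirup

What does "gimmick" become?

njlpplf

Each output is the input with this applied: move the last character to the front, then shift every letter 3 places forward in the alphabet (wrapping around).
For "gimmick" the result is "njlpplf".
(Check on "uniformf": → "funiform" → "ixqlirup" ✓)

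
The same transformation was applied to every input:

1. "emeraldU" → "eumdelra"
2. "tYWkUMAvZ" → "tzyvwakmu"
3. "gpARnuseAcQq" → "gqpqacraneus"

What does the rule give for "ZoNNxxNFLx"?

Each output is the input with this applied: take characters alternately from the front and the back (1st, last, 2nd, 2nd-last, ...), then convert every letter to lowercase.
"ZoNNxxNFLx" → "zxolnfnnxx".

zxolnfnnxx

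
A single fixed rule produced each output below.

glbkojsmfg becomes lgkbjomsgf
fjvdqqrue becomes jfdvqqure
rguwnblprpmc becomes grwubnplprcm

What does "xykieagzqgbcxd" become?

yxikaezggqcbdx

Each output is the input with this applied: swap each adjacent pair of characters (1↔2, 3↔4, ...).
Doing the same to "xykieagzqgbcxd": "yxikaezggqcbdx".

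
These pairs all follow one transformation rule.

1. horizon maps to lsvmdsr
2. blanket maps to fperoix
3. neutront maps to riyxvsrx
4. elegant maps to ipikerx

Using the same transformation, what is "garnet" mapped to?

Rule — shift every letter 4 places forward in the alphabet (wrapping around).
"garnet" → "kevrix".

kevrix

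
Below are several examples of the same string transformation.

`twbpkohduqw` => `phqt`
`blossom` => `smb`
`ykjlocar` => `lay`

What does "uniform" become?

The transformation: keep one character in every 3, starting at position 1 (positions 1st, 4th, 7th, ...), then move the first character to the end.
On "uniform": the first step gives "ufm", and the second then gives "fmu".

fmu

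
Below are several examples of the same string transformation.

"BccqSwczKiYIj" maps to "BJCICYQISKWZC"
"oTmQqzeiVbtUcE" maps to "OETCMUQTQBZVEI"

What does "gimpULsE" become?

GEISMLPU

Each output is the input with this applied: take characters alternately from the front and the back (1st, last, 2nd, 2nd-last, ...), then convert every letter to uppercase.
On "gimpULsE": the first step gives "gEismLpU", and the second then gives "GEISMLPU".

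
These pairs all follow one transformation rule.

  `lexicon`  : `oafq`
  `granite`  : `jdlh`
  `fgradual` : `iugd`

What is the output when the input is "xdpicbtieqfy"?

What's happening: shift every letter 3 places forward in the alphabet (wrapping around), then keep every other character starting from the first (positions 1st, 3rd, 5th, ...).
"xdpicbtieqfy" → "agslfewlhtib" → "asfwhi".
(Check on "granite": → "judqlwh" → "jdlh" ✓)

asfwhi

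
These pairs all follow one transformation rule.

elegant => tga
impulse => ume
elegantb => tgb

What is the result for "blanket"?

Looking at the pairs, the operation is to sort the characters into reverse alphabetical order, then keep one character in every 3, starting at position 1 (positions 1st, 4th, 7th, ...).
Working it through for "blanket": intermediate "tnlkeba", final "tka".

tka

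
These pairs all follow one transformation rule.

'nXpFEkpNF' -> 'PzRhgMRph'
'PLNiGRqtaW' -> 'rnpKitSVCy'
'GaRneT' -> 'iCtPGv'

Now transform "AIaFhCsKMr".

ckChJeUmoT

Rule — flip the case of every letter, then shift every letter 2 places forward in the alphabet (wrapping around).
Starting from "AIaFhCsKMr": after the first operation, "aiAfHcSkmR"; after the second, "ckChJeUmoT".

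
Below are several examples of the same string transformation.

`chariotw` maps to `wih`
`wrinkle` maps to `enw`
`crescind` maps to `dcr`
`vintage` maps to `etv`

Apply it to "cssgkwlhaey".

yhks

Rule — reverse the string, then keep one character in every 3, starting at position 1 (positions 1st, 4th, 7th, ...).
On "cssgkwlhaey": the first step gives "yeahlwkgssc", and the second then gives "yhks".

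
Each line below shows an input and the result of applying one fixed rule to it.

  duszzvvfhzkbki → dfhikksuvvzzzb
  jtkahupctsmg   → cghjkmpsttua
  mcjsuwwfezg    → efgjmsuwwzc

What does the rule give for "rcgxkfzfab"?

bcffgkrxza

Each output is the input with this applied: sort the characters into alphabetical order, then move the first character to the end.
"rcgxkfzfab" → "abcffgkrxz" → "bcffgkrxza".
(Check on "duszzvvfhzkbki": → "bdfhikksuvvzzz" → "dfhikksuvvzzzb" ✓)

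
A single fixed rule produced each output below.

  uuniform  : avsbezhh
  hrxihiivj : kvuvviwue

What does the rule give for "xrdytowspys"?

The pattern: shift every letter 13 places forward in the alphabet (wrapping around) — i.e. ROT13, then move the first 2 characters to the end (rotate left by 2).
On "xrdytowspys": the first step gives "keqlgbjfclf", and the second then gives "qlgbjfclfke".

qlgbjfclfke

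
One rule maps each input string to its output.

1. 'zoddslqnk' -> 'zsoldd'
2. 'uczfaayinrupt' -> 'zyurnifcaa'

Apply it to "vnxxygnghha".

yxxvnngg

Rule — delete the last 3 characters, then sort the characters into reverse alphabetical order.
For "vnxxygnghha" the result is "yxxvnngg".
(Check on "zoddslqnk": → "zoddsl" → "zsoldd" ✓)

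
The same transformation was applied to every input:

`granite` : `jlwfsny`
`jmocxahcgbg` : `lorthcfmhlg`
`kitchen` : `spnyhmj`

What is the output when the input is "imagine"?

jnrflns

What's happening: shift every letter 5 places forward in the alphabet (wrapping around), then move the last character to the front.
Applying both steps to "imagine": "nrflnsj", then "jnrflns".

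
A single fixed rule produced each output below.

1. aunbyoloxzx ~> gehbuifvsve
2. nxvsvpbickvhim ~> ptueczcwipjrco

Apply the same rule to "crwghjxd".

The pattern: shift every letter 7 places forward in the alphabet (wrapping around), then move the last 2 characters to the front (rotate right by 2).
Applying both steps to "crwghjxd": "jydnoqek", then "ekjydnoq".

ekjydnoq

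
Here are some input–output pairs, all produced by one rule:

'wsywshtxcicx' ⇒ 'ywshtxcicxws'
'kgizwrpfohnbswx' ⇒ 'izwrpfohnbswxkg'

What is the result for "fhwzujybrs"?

wzujybrsfh

Looking at the pairs, the operation is to move the first 2 characters to the end (rotate left by 2).
So "fhwzujybrs" becomes "wzujybrsfh".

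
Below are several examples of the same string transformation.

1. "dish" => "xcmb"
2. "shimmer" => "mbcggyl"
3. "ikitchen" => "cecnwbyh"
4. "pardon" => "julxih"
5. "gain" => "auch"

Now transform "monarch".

gihulwb

What's happening: shift every letter 6 places backward in the alphabet (wrapping around).
"monarch" → "gihulwb".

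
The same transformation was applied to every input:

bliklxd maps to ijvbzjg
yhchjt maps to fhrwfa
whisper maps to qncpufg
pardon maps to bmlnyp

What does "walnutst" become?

lsrqruyj

What's happening: shift every letter 2 places backward in the alphabet (wrapping around), then move the first 3 characters to the end (rotate left by 3).
Doing the same to "walnutst": "lsrqruyj".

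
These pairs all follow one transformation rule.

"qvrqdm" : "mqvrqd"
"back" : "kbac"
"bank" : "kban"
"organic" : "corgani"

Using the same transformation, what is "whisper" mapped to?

Each output is the input with this applied: move the last character to the front.
"whisper" → "rwhispe".

rwhispe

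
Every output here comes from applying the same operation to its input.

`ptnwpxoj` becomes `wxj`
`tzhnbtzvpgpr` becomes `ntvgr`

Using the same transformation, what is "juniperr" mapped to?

Rule — delete the first 3 characters, then keep every other character starting from the first (positions 1st, 3rd, 5th, ...).
Starting from "juniperr": after the first operation, "iperr"; after the second, "ier".
(Check on "ptnwpxoj": → "wpxoj" → "wxj" ✓)

ier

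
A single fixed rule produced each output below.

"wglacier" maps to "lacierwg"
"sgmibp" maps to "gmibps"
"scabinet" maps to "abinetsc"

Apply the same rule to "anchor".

The pattern: move the last 2 characters to the front (rotate right by 2), then swap the front and back halves of the string.
Starting from "anchor": after the first operation, "oranch"; after the second, "nchora".

nchora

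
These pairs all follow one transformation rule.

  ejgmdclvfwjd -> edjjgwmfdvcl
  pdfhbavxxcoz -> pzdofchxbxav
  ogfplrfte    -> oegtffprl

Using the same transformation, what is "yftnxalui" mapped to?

Each output is the input with this applied: take characters alternately from the front and the back (1st, last, 2nd, 2nd-last, ...).
So "yftnxalui" becomes "yifutlnax".

yifutlnax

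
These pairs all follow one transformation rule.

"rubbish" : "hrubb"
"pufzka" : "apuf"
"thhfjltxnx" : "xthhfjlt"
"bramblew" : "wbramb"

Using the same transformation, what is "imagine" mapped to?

What's happening: move the last 3 characters to the front (rotate right by 3), then delete the first 2 characters.
So "imagine" becomes "eimag".

eimag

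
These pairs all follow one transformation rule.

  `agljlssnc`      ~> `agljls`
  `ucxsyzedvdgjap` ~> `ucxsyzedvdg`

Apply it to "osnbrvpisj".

osnbrvp

Looking at the pairs, the operation is to delete the last 3 characters.
Applying that to "osnbrvpisj" gives "osnbrvp".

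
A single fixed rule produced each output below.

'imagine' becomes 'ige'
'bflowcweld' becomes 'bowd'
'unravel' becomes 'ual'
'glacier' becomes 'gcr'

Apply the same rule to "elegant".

The rule is to keep one character in every 3, starting at position 1 (positions 1st, 4th, 7th, ...).
For "elegant" the result is "egt".

egt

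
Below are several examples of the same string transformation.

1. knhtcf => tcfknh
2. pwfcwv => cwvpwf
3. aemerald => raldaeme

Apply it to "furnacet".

The transformation: swap the front and back halves of the string.
Doing the same to "furnacet": "acetfurn".

acetfurn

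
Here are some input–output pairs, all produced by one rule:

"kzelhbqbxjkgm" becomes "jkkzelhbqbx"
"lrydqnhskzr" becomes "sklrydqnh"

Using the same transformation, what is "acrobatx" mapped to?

The pattern: delete the last 2 characters, then move the last 2 characters to the front (rotate right by 2).
Applying both steps to "acrobatx": "acroba", then "baacro".

baacro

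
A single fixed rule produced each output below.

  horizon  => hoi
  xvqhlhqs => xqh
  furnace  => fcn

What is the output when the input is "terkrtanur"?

In each case the input is transformed by: take characters alternately from the front and the back (1st, last, 2nd, 2nd-last, ...), then keep one character in every 3, starting at position 1 (positions 1st, 4th, 7th, ...).
Working it through for "terkrtanur": intermediate "treurnkart", final "tukt".
(Check on "furnace": → "feucran" → "fcn" ✓)

tukt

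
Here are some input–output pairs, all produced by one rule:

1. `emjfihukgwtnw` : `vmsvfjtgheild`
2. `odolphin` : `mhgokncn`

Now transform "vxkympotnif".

ehmsnolxjwu

Each output is the input with this applied: shift every letter 1 place backward in the alphabet (wrapping around), then reverse the string.
"vxkympotnif" → "uwjxlonsmhe" → "ehmsnolxjwu".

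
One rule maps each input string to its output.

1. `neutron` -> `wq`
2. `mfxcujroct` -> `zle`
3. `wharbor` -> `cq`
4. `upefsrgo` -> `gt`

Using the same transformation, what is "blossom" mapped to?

Looking at the pairs, the operation is to shift every letter 2 places forward in the alphabet (wrapping around), then keep one character in every 3, starting at position 3 (positions 3rd, 6th, 9th, ...).
On "blossom": the first step gives "dnquuqo", and the second then gives "qq".

qq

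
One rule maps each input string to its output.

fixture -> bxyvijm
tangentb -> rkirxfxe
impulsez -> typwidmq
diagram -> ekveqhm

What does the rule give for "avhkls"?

lopwez

The transformation: move the first 2 characters to the end (rotate left by 2), then shift every letter 4 places forward in the alphabet (wrapping around).
For "avhkls", step one produces "hklsav"; step two turns that into "lopwez".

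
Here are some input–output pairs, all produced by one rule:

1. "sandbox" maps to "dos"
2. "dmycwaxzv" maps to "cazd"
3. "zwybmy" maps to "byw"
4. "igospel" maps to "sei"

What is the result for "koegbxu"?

gxk

The pattern: move the first 2 characters to the end (rotate left by 2), then keep every other character starting from the second (positions 2nd, 4th, 6th, ...).
Applying both steps to "koegbxu": "egbxuko", then "gxk".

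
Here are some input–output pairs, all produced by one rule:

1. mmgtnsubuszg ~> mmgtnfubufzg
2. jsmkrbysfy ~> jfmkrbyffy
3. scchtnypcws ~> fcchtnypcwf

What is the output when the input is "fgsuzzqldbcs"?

In each case the input is transformed by: replace every "s" with "f".
So "fgsuzzqldbcs" becomes "fgfuzzqldbcf".

fgfuzzqldbcf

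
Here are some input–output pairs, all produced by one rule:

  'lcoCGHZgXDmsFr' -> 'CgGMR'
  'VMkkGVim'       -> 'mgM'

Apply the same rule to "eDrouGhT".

dUt

Looking at the pairs, the operation is to flip the case of every letter, then keep one character in every 3, starting at position 2 (positions 2nd, 5th, 8th, ...).
On "eDrouGhT": the first step gives "EdROUgHt", and the second then gives "dUt".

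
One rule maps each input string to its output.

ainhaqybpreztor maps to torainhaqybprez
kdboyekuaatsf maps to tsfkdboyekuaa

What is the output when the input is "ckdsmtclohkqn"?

kqnckdsmtcloh

The pattern: move the last 3 characters to the front (rotate right by 3).
For "ckdsmtclohkqn" the result is "kqnckdsmtcloh".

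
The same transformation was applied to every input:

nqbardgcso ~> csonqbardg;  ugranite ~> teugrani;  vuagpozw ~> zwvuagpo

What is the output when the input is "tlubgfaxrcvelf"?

cvelftlubgfaxr

Looking at the pairs, the operation is to swap the front and back halves of the string, then move the first 2 characters to the end (rotate left by 2).
Starting from "tlubgfaxrcvelf": after the first operation, "xrcvelftlubgfa"; after the second, "cvelftlubgfaxr".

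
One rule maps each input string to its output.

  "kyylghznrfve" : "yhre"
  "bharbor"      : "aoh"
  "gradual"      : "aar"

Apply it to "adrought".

The transformation: move the first 2 characters to the end (rotate left by 2), then keep one character in every 3, starting at position 1 (positions 1st, 4th, 7th, ...).
For "adrought", step one produces "roughtad"; step two turns that into "rga".
(Check on "bharbor": → "arborbh" → "aoh" ✓)

rga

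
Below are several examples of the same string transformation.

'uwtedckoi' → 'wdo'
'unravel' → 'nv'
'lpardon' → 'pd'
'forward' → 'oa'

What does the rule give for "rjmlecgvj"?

jev

In each case the input is transformed by: keep one character in every 3, starting at position 2 (positions 2nd, 5th, 8th, ...).
Applying that to "rjmlecgvj" gives "jev".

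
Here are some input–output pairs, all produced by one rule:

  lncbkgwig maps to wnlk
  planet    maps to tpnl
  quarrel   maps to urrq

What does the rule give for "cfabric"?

What's happening: sort the characters into reverse alphabetical order, then keep only the first 4 characters.
Applying that to "cfabric" gives "rifc".

rifc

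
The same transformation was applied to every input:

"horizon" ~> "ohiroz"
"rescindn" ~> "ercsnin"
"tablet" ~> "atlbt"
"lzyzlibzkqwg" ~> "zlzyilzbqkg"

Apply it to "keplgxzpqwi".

The pattern: swap each adjacent pair of characters (1↔2, 3↔4, ...), then delete the last character.
On "keplgxzpqwi": the first step gives "eklpxgpzwqi", and the second then gives "eklpxgpzwq".

eklpxgpzwq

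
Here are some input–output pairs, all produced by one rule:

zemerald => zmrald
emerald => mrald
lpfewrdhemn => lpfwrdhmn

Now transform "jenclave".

jnclav

Looking at the pairs, the operation is to remove every "e".
"jenclave" → "jnclav".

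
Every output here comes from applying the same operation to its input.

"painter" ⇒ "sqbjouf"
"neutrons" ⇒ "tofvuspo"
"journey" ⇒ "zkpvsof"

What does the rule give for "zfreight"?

uagsfjhi

The rule is to shift every letter 1 place forward in the alphabet (wrapping around), then move the last character to the front.
"zfreight" → "uagsfjhi".
(Check on "painter": → "qbjoufs" → "sqbjouf" ✓)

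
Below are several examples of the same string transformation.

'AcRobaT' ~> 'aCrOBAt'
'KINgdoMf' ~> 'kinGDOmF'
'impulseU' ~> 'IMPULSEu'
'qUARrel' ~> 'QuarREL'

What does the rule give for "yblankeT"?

Rule — flip the case of every letter.
So "yblankeT" becomes "YBLANKEt".

YBLANKEt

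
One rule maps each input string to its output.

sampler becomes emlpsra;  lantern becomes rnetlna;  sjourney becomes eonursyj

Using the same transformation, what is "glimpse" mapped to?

sipmgel

The rule is to take characters alternately from the front and the back (1st, last, 2nd, 2nd-last, ...), then move the first 3 characters to the end (rotate left by 3).
"glimpse" → "gelsipm" → "sipmgel".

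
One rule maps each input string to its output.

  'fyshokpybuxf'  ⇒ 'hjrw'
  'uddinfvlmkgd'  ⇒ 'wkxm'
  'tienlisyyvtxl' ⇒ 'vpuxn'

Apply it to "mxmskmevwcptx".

Each output is the input with this applied: keep one character in every 3, starting at position 1 (positions 1st, 4th, 7th, ...), then shift every letter 2 places forward in the alphabet (wrapping around).
For "mxmskmevwcptx" the result is "ougez".

ougez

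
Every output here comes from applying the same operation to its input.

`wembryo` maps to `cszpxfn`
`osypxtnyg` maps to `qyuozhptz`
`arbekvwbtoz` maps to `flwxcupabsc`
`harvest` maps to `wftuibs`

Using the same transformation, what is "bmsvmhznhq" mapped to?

The transformation: shift every letter 1 place forward in the alphabet (wrapping around), then move the first 3 characters to the end (rotate left by 3).
Starting from "bmsvmhznhq": after the first operation, "cntwniaoir"; after the second, "wniaoircnt".

wniaoircnt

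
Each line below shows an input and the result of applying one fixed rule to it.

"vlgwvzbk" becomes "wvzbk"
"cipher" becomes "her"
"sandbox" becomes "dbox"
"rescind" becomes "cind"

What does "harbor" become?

bor

Looking at the pairs, the operation is to delete the first 3 characters.
Applying that to "harbor" gives "bor".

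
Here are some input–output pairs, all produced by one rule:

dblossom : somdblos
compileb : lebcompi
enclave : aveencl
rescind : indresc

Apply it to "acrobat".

The pattern: move the last 3 characters to the front (rotate right by 3).
Applying that to "acrobat" gives "batacro".

batacro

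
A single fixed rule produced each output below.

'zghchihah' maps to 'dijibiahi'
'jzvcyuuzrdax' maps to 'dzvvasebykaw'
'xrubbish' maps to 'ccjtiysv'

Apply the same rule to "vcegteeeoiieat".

hufffpjjfbuwdf

Rule — move the first 3 characters to the end (rotate left by 3), then shift every letter 1 place forward in the alphabet (wrapping around).
Starting from "vcegteeeoiieat": after the first operation, "gteeeoiieatvce"; after the second, "hufffpjjfbuwdf".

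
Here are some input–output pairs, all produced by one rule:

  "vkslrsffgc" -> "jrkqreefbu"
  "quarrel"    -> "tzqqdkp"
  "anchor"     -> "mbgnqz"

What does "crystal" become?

Each output is the input with this applied: shift every letter 1 place backward in the alphabet (wrapping around), then move the first character to the end.
Applying that to "crystal" gives "qxrszkb".

qxrszkb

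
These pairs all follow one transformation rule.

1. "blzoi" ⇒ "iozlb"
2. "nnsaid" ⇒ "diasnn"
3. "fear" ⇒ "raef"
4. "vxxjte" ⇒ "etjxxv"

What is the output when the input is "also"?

The pattern: reverse the string.
Applying that to "also" gives "osla".

osla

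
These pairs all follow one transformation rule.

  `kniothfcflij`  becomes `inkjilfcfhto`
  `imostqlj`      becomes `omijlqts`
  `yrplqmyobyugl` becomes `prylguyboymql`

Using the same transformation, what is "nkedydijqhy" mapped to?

eknyhqjidyd

The transformation: reverse the string, then move the last 3 characters to the front (rotate right by 3).
"nkedydijqhy" → "yhqjidydekn" → "eknyhqjidyd".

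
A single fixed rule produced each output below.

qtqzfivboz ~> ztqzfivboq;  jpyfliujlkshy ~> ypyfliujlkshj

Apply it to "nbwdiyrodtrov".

vbwdiyrodtron

The rule is to swap the first and last characters.
So "nbwdiyrodtrov" becomes "vbwdiyrodtron".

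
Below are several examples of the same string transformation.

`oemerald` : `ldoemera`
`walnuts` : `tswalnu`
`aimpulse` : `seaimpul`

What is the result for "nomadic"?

Looking at the pairs, the operation is to move the last 2 characters to the front (rotate right by 2).
Doing the same to "nomadic": "icnomad".

icnomad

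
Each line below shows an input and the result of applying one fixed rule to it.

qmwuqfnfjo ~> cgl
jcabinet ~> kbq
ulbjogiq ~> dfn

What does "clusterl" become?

boi

The pattern: shift every letter 3 places backward in the alphabet (wrapping around), then keep only the last 3 characters.
Applying both steps to "clusterl": "zirpqboi", then "boi".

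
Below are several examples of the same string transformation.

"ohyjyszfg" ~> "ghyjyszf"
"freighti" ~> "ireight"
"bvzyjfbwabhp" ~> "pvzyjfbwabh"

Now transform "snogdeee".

enogdee

Each output is the input with this applied: swap the first and last characters, then delete the last character.
On "snogdeee": the first step gives "enogdees", and the second then gives "enogdee".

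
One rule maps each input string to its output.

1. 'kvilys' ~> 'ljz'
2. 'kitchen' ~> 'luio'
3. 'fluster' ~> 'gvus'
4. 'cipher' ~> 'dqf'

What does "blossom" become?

Looking at the pairs, the operation is to shift every letter 1 place forward in the alphabet (wrapping around), then keep every other character starting from the first (positions 1st, 3rd, 5th, ...).
For "blossom" the result is "cptn".

cptn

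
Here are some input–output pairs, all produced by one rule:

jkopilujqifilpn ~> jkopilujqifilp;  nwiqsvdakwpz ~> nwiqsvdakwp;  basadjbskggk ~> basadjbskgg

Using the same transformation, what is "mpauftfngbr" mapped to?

mpauftfngb

Looking at the pairs, the operation is to delete the last character.
Doing the same to "mpauftfngbr": "mpauftfngb".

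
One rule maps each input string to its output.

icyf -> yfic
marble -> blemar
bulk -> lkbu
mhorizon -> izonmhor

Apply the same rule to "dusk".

skdu

Each output is the input with this applied: swap the front and back halves of the string.
For "dusk" the result is "skdu".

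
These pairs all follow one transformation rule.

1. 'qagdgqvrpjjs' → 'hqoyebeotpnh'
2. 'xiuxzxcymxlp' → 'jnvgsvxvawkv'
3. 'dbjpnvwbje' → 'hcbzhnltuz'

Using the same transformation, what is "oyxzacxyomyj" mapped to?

What's happening: shift every letter 2 places backward in the alphabet (wrapping around), then move the last 2 characters to the front (rotate right by 2).
On "oyxzacxyomyj": the first step gives "mwvxyavwmkwh", and the second then gives "whmwvxyavwmk".

whmwvxyavwmk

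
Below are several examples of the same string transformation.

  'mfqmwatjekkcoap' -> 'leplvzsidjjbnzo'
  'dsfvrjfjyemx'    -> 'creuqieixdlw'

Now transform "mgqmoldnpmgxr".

What's happening: shift every letter 1 place backward in the alphabet (wrapping around).
"mgqmoldnpmgxr" → "lfplnkcmolfwq".

lfplnkcmolfwq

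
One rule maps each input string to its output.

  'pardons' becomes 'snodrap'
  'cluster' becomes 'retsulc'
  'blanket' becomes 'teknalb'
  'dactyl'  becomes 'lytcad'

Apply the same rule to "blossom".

What's happening: reverse the string.
Applying that to "blossom" gives "mossolb".

mossolb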